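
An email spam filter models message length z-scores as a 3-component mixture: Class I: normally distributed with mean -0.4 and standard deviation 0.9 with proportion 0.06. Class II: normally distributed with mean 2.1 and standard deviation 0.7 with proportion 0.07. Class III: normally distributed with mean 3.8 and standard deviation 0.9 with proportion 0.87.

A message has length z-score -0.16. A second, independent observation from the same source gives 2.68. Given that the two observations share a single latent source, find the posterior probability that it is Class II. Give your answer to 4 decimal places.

0.7010

P(component k | x) = π_k·f_k(x) / marginal(x), where marginal(x) = Σ_j π_j·f_j(x).
Since both observations come from the same component, the likelihood for component k is f_k(x₁)·f_k(x₂).
  L_I = [(1/(0.9·√(2π)))·exp(−(-0.16−-0.4)²/(2·0.9²)) = 0.443269·exp(-0.03556) = 0.427785] × [0.00126918] = 0.000542939
  L_II = [(1/(0.7·√(2π)))·exp(−(-0.16−2.1)²/(2·0.7²)) = 0.569918·exp(-5.21184) = 0.00310699] × [0.404328] = 0.00125624
  L_III = [(1/(0.9·√(2π)))·exp(−(-0.16−3.8)²/(2·0.9²)) = 0.443269·exp(-9.68000) = 2.77139e-05] × [0.204355] = 5.66345e-06
Prior × likelihood for each component:
  π_I·L_I = 0.06 × 0.000542939 = 3.25763e-05
  π_II·L_II = 0.07 × 0.00125624 = 8.79371e-05
  π_III·L_III = 0.87 × 5.66345e-06 = 4.9272e-06
Normaliser: 3.25763e-05 + 8.79371e-05 + 4.9272e-06 = 0.000125441
P(Class II | data) = 8.79371e-05 / 0.000125441 ≈ 0.7010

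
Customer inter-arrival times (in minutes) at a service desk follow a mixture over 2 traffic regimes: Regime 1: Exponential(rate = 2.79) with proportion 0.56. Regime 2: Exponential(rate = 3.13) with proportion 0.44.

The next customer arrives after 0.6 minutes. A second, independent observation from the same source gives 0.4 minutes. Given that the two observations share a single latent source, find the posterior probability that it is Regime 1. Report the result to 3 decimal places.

P(component k | x) = w_k·f_k(x) / marginal(x), where marginal(x) = Σ_j w_j·f_j(x).
Since both observations come from the same component, the likelihood for component k is f_k(x₁)·f_k(x₂).
  f_1 = [0.523113] × [0.913969] = 0.478109
  f_2 = [0.478563] × [0.894968] = 0.428299
Unnormalised posteriors:
  w_1·f_1 = 0.56 × 0.478109 = 0.267741
  w_2·f_2 = 0.44 × 0.428299 = 0.188452
Marginal: 0.267741 + 0.188452 = 0.456192
Responsibility of Regime 1: 0.267741 / 0.456192 ≈ 0.587

0.587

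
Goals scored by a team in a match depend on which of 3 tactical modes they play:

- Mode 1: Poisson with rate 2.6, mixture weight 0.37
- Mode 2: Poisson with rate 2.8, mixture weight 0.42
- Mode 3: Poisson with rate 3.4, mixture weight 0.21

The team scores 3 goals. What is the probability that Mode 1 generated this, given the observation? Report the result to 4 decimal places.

0.3662

By Bayes' theorem, P(k | x) = P(Z=k) f_k(x) / Σ_j P(Z=j) f_j(x).
Component likelihoods at x = 3 goals:
  p_1 = e^(−2.6)·2.6^3/3! = 0.217572
  p_2 = e^(−2.8)·2.8^3/3! = 0.222484
  p_3 = e^(−3.4)·3.4^3/3! = 0.218617
Unnormalised posteriors:
  P(Z=1)·p_1 = 0.37 × 0.217572 = 0.0805017
  P(Z=2)·p_2 = 0.42 × 0.222484 = 0.0934432
  P(Z=3)·p_3 = 0.21 × 0.218617 = 0.0459096
Denominator: 0.0805017 + 0.0934432 + 0.0459096 = 0.219854
P(Mode 1 | x) = 0.0805017 / 0.219854 ≈ 0.3662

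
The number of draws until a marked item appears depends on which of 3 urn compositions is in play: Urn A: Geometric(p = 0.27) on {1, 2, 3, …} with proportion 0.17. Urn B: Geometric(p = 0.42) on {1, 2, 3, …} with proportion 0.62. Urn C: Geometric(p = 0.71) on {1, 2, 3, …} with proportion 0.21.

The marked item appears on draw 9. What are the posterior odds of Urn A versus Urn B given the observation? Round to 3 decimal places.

1.110

Since P(k|x) ∝ P(Z=k) f_k(x), the posterior odds are P(Z=i) f_i(x) / (P(Z=j) f_j(x)).
Evaluate each component's likelihood at the observed value:
  f_A = 0.27·(1−0.27)^8 = 0.27·0.080646 = 0.0217744
  f_B = 0.42·(1−0.42)^8 = 0.42·0.0128063 = 0.00537865
  f_C = 0.71·(1−0.71)^8 = 0.71·5.00246e-05 = 3.55175e-05
Posterior odds = (P(Z=A)·f_A) / (P(Z=B)·f_B) = (0.17·0.0217744) / (0.62·0.00537865) = 0.00370165 / 0.00333476 ≈ 1.110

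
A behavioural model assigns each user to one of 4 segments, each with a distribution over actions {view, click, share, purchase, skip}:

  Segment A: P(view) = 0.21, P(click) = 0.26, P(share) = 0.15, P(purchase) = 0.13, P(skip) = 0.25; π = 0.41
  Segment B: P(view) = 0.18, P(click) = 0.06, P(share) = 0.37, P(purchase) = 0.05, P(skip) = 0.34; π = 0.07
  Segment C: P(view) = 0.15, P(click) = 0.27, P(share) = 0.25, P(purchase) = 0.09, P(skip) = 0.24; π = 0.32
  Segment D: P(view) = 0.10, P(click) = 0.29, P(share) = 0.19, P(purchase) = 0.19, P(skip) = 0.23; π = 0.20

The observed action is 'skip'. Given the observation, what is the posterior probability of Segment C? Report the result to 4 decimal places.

By Bayes' theorem, P(k | x) = w_k f_k(x) / Σ_j w_j f_j(x).
Evaluate each component's likelihood at the observed value:
  L_A = 0.25
  L_B = 0.34
  L_C = 0.24
  L_D = 0.23
Multiply by the mixture weights:
  w_A·L_A = 0.41 × 0.25 = 0.1025
  w_B·L_B = 0.07 × 0.34 = 0.0238
  w_C·L_C = 0.32 × 0.24 = 0.0768
  w_D·L_D = 0.20 × 0.23 = 0.046
Normaliser: 0.1025 + 0.0238 + 0.0768 + 0.046 = 0.2491
Responsibility of Segment C: 0.0768 / 0.2491 ≈ 0.3083

0.3083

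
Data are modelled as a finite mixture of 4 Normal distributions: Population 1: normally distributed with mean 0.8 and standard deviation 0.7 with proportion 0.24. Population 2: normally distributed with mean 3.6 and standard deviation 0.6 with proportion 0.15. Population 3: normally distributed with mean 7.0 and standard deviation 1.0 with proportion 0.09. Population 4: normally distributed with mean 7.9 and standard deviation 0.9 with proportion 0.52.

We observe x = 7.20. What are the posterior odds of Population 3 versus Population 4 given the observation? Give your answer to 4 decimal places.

Only the two components matter; the odds are (π_i f_i(x)) / (π_j f_j(x)).
Normal densities:
  f_1 = (1/(0.7·√(2π)))·exp(−(7.20−0.8)²/(2·0.7²)) = 0.569918·exp(-41.79592) = 4.0186e-19
  f_2 = (1/(0.6·√(2π)))·exp(−(7.20−3.6)²/(2·0.6²)) = 0.664904·exp(-18.00000) = 1.01265e-08
  f_3 = (1/(1.0·√(2π)))·exp(−(7.20−7.0)²/(2·1.0²)) = 0.398942·exp(-0.02000) = 0.391043
  f_4 = (1/(0.9·√(2π)))·exp(−(7.20−7.9)²/(2·0.9²)) = 0.443269·exp(-0.30247) = 0.327572
Odds = (0.09/0.52) × (0.391043/0.327572) = 0.173077 × 1.19376 ≈ 0.2066

0.2066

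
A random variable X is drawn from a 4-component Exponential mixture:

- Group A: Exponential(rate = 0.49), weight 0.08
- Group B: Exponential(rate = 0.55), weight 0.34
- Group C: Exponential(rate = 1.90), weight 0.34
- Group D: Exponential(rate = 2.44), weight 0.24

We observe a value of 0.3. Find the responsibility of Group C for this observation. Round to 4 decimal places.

0.4352

P(component k | x) = π_k·f_k(x) / marginal(x), where marginal(x) = Σ_j π_j·f_j(x).
Evaluate each component's likelihood at the observed value:
  f_A = 0.423014
  f_B = 0.466342
  f_C = 1.0745
  f_D = 1.17351
Weight by the priors:
  π_A·f_A = 0.08 × 0.423014 = 0.0338411
  π_B·f_B = 0.34 × 0.466342 = 0.158556
  π_C·f_C = 0.34 × 1.0745 = 0.365329
  π_D·f_D = 0.24 × 1.17351 = 0.281642
Normaliser: 0.0338411 + 0.158556 + 0.365329 + 0.281642 = 0.839369
P(Group C | 0.3) = 0.365329 / 0.839369 ≈ 0.4352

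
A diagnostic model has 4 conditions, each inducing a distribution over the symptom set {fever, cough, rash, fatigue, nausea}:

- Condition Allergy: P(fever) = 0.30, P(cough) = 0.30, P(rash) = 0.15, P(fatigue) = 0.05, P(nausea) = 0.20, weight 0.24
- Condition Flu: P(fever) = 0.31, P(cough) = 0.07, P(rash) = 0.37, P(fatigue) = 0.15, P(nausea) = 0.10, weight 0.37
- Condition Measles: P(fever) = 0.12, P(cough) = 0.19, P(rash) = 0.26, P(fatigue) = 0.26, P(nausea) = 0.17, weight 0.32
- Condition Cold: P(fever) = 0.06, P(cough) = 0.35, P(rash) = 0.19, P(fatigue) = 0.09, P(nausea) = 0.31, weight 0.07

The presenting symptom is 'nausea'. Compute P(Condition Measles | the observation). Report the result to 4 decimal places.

The responsibility of component k is P(Z=k) f_k(x) divided by Σ_j P(Z=j) f_j(x).
Evaluate each component's likelihood at the observed value:
  f_Allergy = P(nausea | comp) = 0.20
  f_Flu = P(nausea | comp) = 0.10
  f_Measles = P(nausea | comp) = 0.17
  f_Cold = P(nausea | comp) = 0.31
Multiply by the mixture weights:
  P(Z=Allergy)·f_Allergy = 0.24 × 0.2 = 0.048
  P(Z=Flu)·f_Flu = 0.37 × 0.1 = 0.037
  P(Z=Measles)·f_Measles = 0.32 × 0.17 = 0.0544
  P(Z=Cold)·f_Cold = 0.07 × 0.31 = 0.0217
Marginal: 0.048 + 0.037 + 0.0544 + 0.0217 = 0.1611
P(Condition Measles | x) = 0.0544 / 0.1611 ≈ 0.3377

0.3377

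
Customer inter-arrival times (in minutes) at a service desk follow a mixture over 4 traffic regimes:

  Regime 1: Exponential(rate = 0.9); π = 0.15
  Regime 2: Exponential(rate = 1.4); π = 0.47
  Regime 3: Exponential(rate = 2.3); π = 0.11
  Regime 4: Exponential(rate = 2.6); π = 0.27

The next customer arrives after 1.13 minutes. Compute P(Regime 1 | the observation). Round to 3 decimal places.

Posterior ∝ prior × likelihood, so P(k | x) ∝ P(Z=k) f_k(x); normalise over all components.
Component likelihoods at x = 1.13 minutes:
  L_1 = 0.9·e^(−0.9·1.13) = 0.9·e^(−1.0170) = 0.325511
  L_2 = 1.4·e^(−1.4·1.13) = 1.4·e^(−1.5820) = 0.287789
  L_3 = 2.3·e^(−2.3·1.13) = 2.3·e^(−2.5990) = 0.171
  L_4 = 2.6·e^(−2.6·1.13) = 2.6·e^(−2.9380) = 0.137726
Unnormalised posteriors:
  P(Z=1)·L_1 = 0.15 × 0.325511 = 0.0488266
  P(Z=2)·L_2 = 0.47 × 0.287789 = 0.135261
  P(Z=3)·L_3 = 0.11 × 0.171 = 0.01881
  P(Z=4)·L_4 = 0.27 × 0.137726 = 0.037186
Normaliser: 0.0488266 + 0.135261 + 0.01881 + 0.037186 = 0.240083
P(Regime 1 | 1.13 minutes) ≈ 0.203

0.203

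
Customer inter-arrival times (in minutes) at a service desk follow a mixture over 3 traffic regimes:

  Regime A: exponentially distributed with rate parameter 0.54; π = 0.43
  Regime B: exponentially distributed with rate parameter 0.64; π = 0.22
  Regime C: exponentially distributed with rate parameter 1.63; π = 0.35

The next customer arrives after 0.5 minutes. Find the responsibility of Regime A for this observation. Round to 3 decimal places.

Posterior ∝ prior × likelihood, so P(k | x) ∝ π_k f_k(x); normalise over all components.
Evaluate each component's likelihood at the observed value:
  f_A = 0.54·e^(−0.54·0.5) = 0.54·e^(−0.2700) = 0.412225
  f_B = 0.64·e^(−0.64·0.5) = 0.64·e^(−0.3200) = 0.464735
  f_C = 1.63·e^(−1.63·0.5) = 1.63·e^(−0.8150) = 0.721502
Weight by the priors:
  π_A·f_A = 0.43 × 0.412225 = 0.177257
  π_B·f_B = 0.22 × 0.464735 = 0.102242
  π_C·f_C = 0.35 × 0.721502 = 0.252526
Denominator: 0.177257 + 0.102242 + 0.252526 = 0.532024
So the posterior for Regime A is 0.177257 / 0.532024 ≈ 0.333.

0.333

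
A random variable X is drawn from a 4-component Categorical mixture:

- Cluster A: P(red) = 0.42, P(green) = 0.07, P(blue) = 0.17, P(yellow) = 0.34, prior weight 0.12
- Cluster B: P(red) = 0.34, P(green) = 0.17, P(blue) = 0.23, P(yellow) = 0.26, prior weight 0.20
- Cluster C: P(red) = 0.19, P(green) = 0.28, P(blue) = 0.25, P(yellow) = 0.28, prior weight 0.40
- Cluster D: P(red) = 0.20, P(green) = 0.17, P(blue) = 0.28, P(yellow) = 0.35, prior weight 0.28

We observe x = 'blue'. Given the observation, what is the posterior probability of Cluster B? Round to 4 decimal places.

P(component k | x) = π_k·f_k(x) / marginal(x), where marginal(x) = Σ_j π_j·f_j(x).
Evaluate each component's likelihood at the observed value:
  L_A = P(blue | comp) = 0.17
  L_B = P(blue | comp) = 0.23
  L_C = P(blue | comp) = 0.25
  L_D = P(blue | comp) = 0.28
Weight by the priors:
  π_A·L_A = 0.12 × 0.17 = 0.0204
  π_B·L_B = 0.20 × 0.23 = 0.046
  π_C·L_C = 0.40 × 0.25 = 0.1
  π_D·L_D = 0.28 × 0.28 = 0.0784
Normaliser: 0.0204 + 0.046 + 0.1 + 0.0784 = 0.2448
Responsibility of Cluster B: 0.046 / 0.2448 ≈ 0.1879

0.1879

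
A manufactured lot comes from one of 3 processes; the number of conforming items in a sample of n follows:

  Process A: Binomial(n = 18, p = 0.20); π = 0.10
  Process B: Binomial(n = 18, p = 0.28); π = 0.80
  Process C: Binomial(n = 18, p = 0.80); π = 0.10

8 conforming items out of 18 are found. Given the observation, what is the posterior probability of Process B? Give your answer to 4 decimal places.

0.9748

Posterior ∝ prior × likelihood, so P(k | x) ∝ P(Z=k) f_k(x); normalise over all components.
Evaluate each component's likelihood at the observed value:
  f_A = 0.0120281
  f_B = 0.0618937
  f_C = 0.000751757
Prior × likelihood for each component:
  P(Z=A)·f_A = 0.10 × 0.0120281 = 0.00120281
  P(Z=B)·f_B = 0.80 × 0.0618937 = 0.049515
  P(Z=C)·f_C = 0.10 × 0.000751757 = 7.51757e-05
Denominator: 0.00120281 + 0.049515 + 7.51757e-05 = 0.050793
So the posterior for Process B is 0.049515 / 0.050793 ≈ 0.9748.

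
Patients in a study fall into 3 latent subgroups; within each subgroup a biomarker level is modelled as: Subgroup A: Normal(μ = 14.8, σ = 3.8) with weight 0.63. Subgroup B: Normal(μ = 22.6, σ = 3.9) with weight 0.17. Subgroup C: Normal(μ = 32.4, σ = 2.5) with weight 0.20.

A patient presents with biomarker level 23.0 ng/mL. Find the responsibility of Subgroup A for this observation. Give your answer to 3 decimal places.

0.271

The responsibility of component k is π_k f_k(x) divided by Σ_j π_j f_j(x).
Component likelihoods at x = 23.0 ng/mL:
  p_A = (1/(3.8·√(2π)))·exp(−(23.0−14.8)²/(2·3.8²)) = 0.104985·exp(-2.32825) = 0.0102324
  p_B = (1/(3.9·√(2π)))·exp(−(23.0−22.6)²/(2·3.9²)) = 0.102293·exp(-0.00526) = 0.101756
  p_C = (1/(2.5·√(2π)))·exp(−(23.0−32.4)²/(2·2.5²)) = 0.159577·exp(-7.06880) = 0.00013584
Unnormalised posteriors:
  π_A·p_A = 0.63 × 0.0102324 = 0.00644642
  π_B·p_B = 0.17 × 0.101756 = 0.0172986
  π_C·p_C = 0.20 × 0.00013584 = 2.71681e-05
Evidence: 0.00644642 + 0.0172986 + 2.71681e-05 = 0.0237722
So the posterior for Subgroup A is 0.00644642 / 0.0237722 ≈ 0.271.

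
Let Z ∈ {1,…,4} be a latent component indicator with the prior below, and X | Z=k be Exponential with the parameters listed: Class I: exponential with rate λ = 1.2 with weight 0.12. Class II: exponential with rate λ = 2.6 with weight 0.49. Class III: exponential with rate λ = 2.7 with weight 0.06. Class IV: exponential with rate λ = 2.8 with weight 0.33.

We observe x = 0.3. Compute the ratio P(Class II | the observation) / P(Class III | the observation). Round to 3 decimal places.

8.104

Since P(k|x) ∝ π_k f_k(x), the posterior odds are π_i f_i(x) / (π_j f_j(x)).
Exponential densities:
  f_I = 1.2·e^(−1.2·0.3) = 1.2·e^(−0.3600) = 0.837212
  f_II = 2.6·e^(−2.6·0.3) = 2.6·e^(−0.7800) = 1.19186
  f_III = 2.7·e^(−2.7·0.3) = 2.7·e^(−0.8100) = 1.20112
  f_IV = 2.8·e^(−2.8·0.3) = 2.8·e^(−0.8400) = 1.20879
Posterior odds = (π_II·f_II) / (π_III·f_III) = (0.49·1.19186) / (0.06·1.20112) = 0.584009 / 0.072067 ≈ 8.104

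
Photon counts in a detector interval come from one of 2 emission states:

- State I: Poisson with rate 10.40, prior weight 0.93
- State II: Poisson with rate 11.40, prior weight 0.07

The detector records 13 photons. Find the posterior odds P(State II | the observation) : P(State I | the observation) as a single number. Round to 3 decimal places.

0.091

Posterior odds = (π_i f_i(x)) / (π_j f_j(x)); the normalising sum cancels.
Component likelihoods at x = 13 photons:
  L_I = e^(−10.40)·10.40^13/13! = 0.0813749
  L_II = e^(−11.40)·11.40^13/13! = 0.0987474
Odds = (0.07/0.93) × (0.0987474/0.0813749) = 0.0752688 × 1.21349 ≈ 0.091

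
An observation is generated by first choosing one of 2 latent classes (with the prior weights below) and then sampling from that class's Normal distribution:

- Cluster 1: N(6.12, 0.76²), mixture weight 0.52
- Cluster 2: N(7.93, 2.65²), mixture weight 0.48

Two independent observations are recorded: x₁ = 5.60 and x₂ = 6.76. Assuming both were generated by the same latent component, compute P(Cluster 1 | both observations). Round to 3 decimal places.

The responsibility of component k is π_k f_k(x) divided by Σ_j π_j f_j(x).
Since both observations come from the same component, the likelihood for component k is f_k(x₁)·f_k(x₂).
  f_1 = [0.415375] × [0.368221] = 0.15295
  f_2 = [0.102281] × [0.136564] = 0.0139678
Weight by the priors:
  π_1·f_1 = 0.52 × 0.15295 = 0.0795339
  π_2·f_2 = 0.48 × 0.0139678 = 0.00670456
Denominator: 0.0795339 + 0.00670456 = 0.0862384
So the posterior for Cluster 1 is 0.0795339 / 0.0862384 ≈ 0.922.

0.922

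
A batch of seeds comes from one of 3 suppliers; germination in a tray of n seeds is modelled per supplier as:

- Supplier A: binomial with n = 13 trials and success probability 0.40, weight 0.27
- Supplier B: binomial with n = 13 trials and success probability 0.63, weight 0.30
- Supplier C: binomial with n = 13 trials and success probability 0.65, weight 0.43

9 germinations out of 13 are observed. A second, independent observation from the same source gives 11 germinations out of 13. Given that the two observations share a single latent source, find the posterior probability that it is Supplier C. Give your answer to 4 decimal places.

0.6570

Posterior ∝ prior × likelihood, so P(k | x) ∝ π_k f_k(x); normalise over all components.
Since both observations come from the same component, the likelihood for component k is f_k(x₁)·f_k(x₂).
  L_A = [0.0242913] × [0.00117776] = 2.86093e-05
  L_B = [0.209497] × [0.0662589] = 0.013881
  L_C = [0.222228] × [0.0836137] = 0.0185813
Unnormalised posteriors:
  π_A·L_A = 0.27 × 2.86093e-05 = 7.72452e-06
  π_B·L_B = 0.30 × 0.013881 = 0.00416431
  π_C·L_C = 0.43 × 0.0185813 = 0.00798996
Denominator: 7.72452e-06 + 0.00416431 + 0.00798996 = 0.012162
So the posterior for Supplier C is 0.00798996 / 0.012162 ≈ 0.6570.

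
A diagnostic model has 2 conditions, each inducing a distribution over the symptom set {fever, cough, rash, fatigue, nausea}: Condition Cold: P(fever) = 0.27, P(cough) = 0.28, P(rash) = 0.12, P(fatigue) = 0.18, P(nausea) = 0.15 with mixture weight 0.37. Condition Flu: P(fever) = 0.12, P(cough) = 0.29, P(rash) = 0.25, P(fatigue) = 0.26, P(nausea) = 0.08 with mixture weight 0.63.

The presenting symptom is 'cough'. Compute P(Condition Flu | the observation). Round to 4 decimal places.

Posterior ∝ prior × likelihood, so P(k | x) ∝ π_k f_k(x); normalise over all components.
Categorical probabilities:
  L_Cold = P(cough | comp) = 0.28
  L_Flu = P(cough | comp) = 0.29
Prior × likelihood for each component:
  π_Cold·L_Cold = 0.37 × 0.28 = 0.1036
  π_Flu·L_Flu = 0.63 × 0.29 = 0.1827
Sum: 0.1036 + 0.1827 = 0.2863
P(Condition Flu | x) = 0.1827 / 0.2863 ≈ 0.6381

0.6381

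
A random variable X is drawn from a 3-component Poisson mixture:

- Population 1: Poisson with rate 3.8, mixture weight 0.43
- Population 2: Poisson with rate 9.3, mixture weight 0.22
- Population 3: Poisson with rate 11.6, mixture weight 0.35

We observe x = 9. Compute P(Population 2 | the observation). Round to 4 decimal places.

0.4315

Apply Bayes' rule: the posterior for each component is proportional to its prior times its likelihood at x.
Evaluate each component's likelihood at the observed value:
  L_1 = e^(−3.8)·3.8^9/9! = 0.0101852
  L_2 = e^(−9.3)·9.3^9/9! = 0.131113
  L_3 = e^(−11.6)·11.6^9/9! = 0.0960601
Prior × likelihood for each component:
  w_1·L_1 = 0.43 × 0.0101852 = 0.00437964
  w_2·L_2 = 0.22 × 0.131113 = 0.0288448
  w_3·L_3 = 0.35 × 0.0960601 = 0.033621
Evidence: 0.00437964 + 0.0288448 + 0.033621 = 0.0668455
So the posterior for Population 2 is 0.0288448 / 0.0668455 ≈ 0.4315.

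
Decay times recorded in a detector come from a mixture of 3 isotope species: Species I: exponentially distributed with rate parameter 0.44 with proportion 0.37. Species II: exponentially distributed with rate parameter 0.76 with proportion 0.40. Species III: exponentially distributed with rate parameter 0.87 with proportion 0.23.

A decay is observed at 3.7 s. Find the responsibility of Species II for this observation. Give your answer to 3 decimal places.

0.314

By Bayes' theorem, P(k | x) = P(Z=k) f_k(x) / Σ_j P(Z=j) f_j(x).
Exponential densities:
  L_I = 0.0863816
  L_II = 0.0456644
  L_III = 0.0347957
Unnormalised posteriors:
  P(Z=I)·L_I = 0.37 × 0.0863816 = 0.0319612
  P(Z=II)·L_II = 0.40 × 0.0456644 = 0.0182657
  P(Z=III)·L_III = 0.23 × 0.0347957 = 0.00800301
Denominator: 0.0319612 + 0.0182657 + 0.00800301 = 0.0582299
So the posterior for Species II is 0.0182657 / 0.0582299 ≈ 0.314.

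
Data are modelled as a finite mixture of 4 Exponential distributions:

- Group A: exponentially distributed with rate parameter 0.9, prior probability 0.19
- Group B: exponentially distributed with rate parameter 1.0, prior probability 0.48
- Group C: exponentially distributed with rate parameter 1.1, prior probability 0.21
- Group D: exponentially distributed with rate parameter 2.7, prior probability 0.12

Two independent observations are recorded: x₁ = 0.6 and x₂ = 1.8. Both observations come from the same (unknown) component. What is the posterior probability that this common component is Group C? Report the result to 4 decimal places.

0.2245

Apply Bayes' rule: the posterior for each component is proportional to its prior times its likelihood at x.
Since both observations come from the same component, the likelihood for component k is f_k(x₁)·f_k(x₂).
  p_A = [0.524473] × [0.178109] = 0.0934133
  p_B = [0.548812] × [0.165299] = 0.090718
  p_C = [0.568536] × [0.151876] = 0.0863471
  p_D = [0.534326] × [0.0209263] = 0.0111815
Multiply by the mixture weights:
  π_A·p_A = 0.19 × 0.0934133 = 0.0177485
  π_B·p_B = 0.48 × 0.090718 = 0.0435446
  π_C·p_C = 0.21 × 0.0863471 = 0.0181329
  π_D·p_D = 0.12 × 0.0111815 = 0.00134178
Evidence: 0.0177485 + 0.0435446 + 0.0181329 + 0.00134178 = 0.0807678
P(Group C | x₁,x₂) ≈ 0.2245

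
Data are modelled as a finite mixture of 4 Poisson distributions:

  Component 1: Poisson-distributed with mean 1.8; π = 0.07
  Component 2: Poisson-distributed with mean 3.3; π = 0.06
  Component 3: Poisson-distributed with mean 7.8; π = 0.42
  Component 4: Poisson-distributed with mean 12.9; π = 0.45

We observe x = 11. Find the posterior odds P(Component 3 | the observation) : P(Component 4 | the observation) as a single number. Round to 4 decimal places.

The posterior odds equal the prior odds times the likelihood ratio: (π_i/π_j)·(f_i(x)/f_j(x)).
Component likelihoods at x = 11:
  L_1 = 2.66141e-06
  L_2 = 0.00046701
  L_3 = 0.0667403
  L_4 = 0.103023
0.0280309 / 0.0463601 ≈ 0.6046

0.6046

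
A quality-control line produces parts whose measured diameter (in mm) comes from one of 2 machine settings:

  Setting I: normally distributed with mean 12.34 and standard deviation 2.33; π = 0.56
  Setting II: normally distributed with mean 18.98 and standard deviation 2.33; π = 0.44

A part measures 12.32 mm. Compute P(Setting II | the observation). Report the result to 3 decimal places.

0.013

The responsibility of component k is π_k f_k(x) divided by Σ_j π_j f_j(x).
Evaluate each component's likelihood at the observed value:
  L_I = 0.171214
  L_II = 0.00288006
Prior × likelihood for each component:
  π_I·L_I = 0.56 × 0.171214 = 0.0958796
  π_II·L_II = 0.44 × 0.00288006 = 0.00126723
Normaliser: 0.0958796 + 0.00126723 = 0.0971468
P(Setting II | data) = 0.00126723 / 0.0971468 ≈ 0.013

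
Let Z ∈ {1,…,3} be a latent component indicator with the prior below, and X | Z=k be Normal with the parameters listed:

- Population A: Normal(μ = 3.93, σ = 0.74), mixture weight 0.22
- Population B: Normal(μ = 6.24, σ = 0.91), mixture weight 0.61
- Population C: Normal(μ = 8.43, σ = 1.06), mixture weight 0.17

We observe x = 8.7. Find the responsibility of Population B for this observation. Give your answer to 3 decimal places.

P(component k | x) = π_k·f_k(x) / marginal(x), where marginal(x) = Σ_j π_j·f_j(x).
Normal densities:
  p_A = 5.11874e-10
  p_B = 0.01135
  p_C = 0.364347
Unnormalised posteriors:
  π_A·p_A = 0.22 × 5.11874e-10 = 1.12612e-10
  π_B·p_B = 0.61 × 0.01135 = 0.00692352
  π_C·p_C = 0.17 × 0.364347 = 0.061939
Evidence: 1.12612e-10 + 0.00692352 + 0.061939 = 0.0688626
So the posterior for Population B is 0.00692352 / 0.0688626 ≈ 0.101.

0.101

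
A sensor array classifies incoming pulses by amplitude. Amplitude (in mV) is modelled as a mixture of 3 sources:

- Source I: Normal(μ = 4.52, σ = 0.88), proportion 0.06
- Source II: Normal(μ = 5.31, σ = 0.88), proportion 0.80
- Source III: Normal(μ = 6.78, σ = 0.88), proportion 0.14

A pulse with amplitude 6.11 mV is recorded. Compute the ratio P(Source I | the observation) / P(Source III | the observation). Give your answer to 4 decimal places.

0.1119

Since P(k|x) ∝ π_k f_k(x), the posterior odds are π_i f_i(x) / (π_j f_j(x)).
Evaluate each component's likelihood at the observed value:
  L_I = (1/(0.88·√(2π)))·exp(−(6.11−4.52)²/(2·0.88²)) = 0.453344·exp(-1.63230) = 0.0886197
  L_II = (1/(0.88·√(2π)))·exp(−(6.11−5.31)²/(2·0.88²)) = 0.453344·exp(-0.41322) = 0.299893
  L_III = (1/(0.88·√(2π)))·exp(−(6.11−6.78)²/(2·0.88²)) = 0.453344·exp(-0.28984) = 0.339276
Odds = (0.06/0.14) × (0.0886197/0.339276) = 0.428571 × 0.261203 ≈ 0.1119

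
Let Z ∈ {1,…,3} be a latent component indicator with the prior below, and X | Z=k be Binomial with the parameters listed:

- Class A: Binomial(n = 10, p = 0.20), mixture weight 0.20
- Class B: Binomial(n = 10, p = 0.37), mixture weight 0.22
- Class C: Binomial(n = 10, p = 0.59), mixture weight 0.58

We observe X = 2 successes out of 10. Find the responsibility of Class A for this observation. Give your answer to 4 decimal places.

0.5963

By Bayes' theorem, P(k | x) = P(Z=k) f_k(x) / Σ_j P(Z=j) f_j(x).
Binomial probabilities:
  L_A = C(10,2)·0.20^2·0.80^8 = 45·0.04·0.167772 = 0.30199
  L_B = C(10,2)·0.37^2·0.63^8 = 45·0.1369·0.0248156 = 0.152876
  L_C = C(10,2)·0.59^2·0.41^8 = 45·0.3481·0.000798493 = 0.012508
Multiply by the mixture weights:
  P(Z=A)·L_A = 0.20 × 0.30199 = 0.060398
  P(Z=B)·L_B = 0.22 × 0.152876 = 0.0336328
  P(Z=C)·L_C = 0.58 × 0.012508 = 0.00725463
Sum: 0.060398 + 0.0336328 + 0.00725463 = 0.101285
P(Class A | x) = 0.060398 / 0.101285 ≈ 0.5963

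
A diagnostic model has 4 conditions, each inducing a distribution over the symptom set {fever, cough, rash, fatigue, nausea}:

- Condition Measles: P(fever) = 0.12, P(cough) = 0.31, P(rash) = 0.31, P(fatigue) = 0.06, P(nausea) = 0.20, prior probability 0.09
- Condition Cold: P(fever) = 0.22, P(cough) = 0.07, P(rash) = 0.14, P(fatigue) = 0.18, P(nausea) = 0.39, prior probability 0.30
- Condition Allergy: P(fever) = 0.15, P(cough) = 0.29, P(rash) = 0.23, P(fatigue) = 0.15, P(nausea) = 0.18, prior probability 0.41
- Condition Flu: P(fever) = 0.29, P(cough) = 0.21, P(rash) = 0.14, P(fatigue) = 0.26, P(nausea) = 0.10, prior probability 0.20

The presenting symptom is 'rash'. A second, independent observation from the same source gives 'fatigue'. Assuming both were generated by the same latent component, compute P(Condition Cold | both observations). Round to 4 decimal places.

0.2466

Apply Bayes' rule: the posterior for each component is proportional to its prior times its likelihood at x.
Since both observations come from the same component, the likelihood for component k is f_k(x₁)·f_k(x₂).
  f_Measles = [P(rash | comp) = 0.31] × [0.06] = 0.0186
  f_Cold = [P(rash | comp) = 0.14] × [0.18] = 0.0252
  f_Allergy = [P(rash | comp) = 0.23] × [0.15] = 0.0345
  f_Flu = [P(rash | comp) = 0.14] × [0.26] = 0.0364
Multiply by the mixture weights:
  π_Measles·f_Measles = 0.09 × 0.0186 = 0.001674
  π_Cold·f_Cold = 0.30 × 0.0252 = 0.00756
  π_Allergy·f_Allergy = 0.41 × 0.0345 = 0.014145
  π_Flu·f_Flu = 0.20 × 0.0364 = 0.00728
Denominator: 0.001674 + 0.00756 + 0.014145 + 0.00728 = 0.030659
So the posterior for Condition Cold is 0.00756 / 0.030659 ≈ 0.2466.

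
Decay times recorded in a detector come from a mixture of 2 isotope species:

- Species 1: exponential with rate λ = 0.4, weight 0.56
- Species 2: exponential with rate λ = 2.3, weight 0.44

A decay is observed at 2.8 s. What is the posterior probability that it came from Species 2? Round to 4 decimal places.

By Bayes' theorem, P(k | x) = π_k f_k(x) / Σ_j π_j f_j(x).
Component likelihoods at x = 2.8 s:
  p_1 = 0.130512
  p_2 = 0.00367174
Unnormalised posteriors:
  π_1·p_1 = 0.56 × 0.130512 = 0.0730867
  π_2·p_2 = 0.44 × 0.00367174 = 0.00161556
Denominator: 0.0730867 + 0.00161556 = 0.0747022
P(Species 2 | the observation) = 0.00161556 / 0.0747022 ≈ 0.0216

0.0216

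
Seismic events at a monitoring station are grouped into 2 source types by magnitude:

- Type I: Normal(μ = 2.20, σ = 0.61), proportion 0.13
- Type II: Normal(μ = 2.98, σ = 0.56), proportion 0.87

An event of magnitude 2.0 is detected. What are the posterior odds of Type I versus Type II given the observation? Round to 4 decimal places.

0.6011

The posterior odds equal the prior odds times the likelihood ratio: (w_i/w_j)·(f_i(x)/f_j(x)).
Evaluate each component's likelihood at the observed value:
  L_I = (1/(0.61·√(2π)))·exp(−(2.0−2.20)²/(2·0.61²)) = 0.654004·exp(-0.05375) = 0.61978
  L_II = (1/(0.56·√(2π)))·exp(−(2.0−2.98)²/(2·0.56²)) = 0.712397·exp(-1.53125) = 0.154067
0.0805714 / 0.134038 ≈ 0.6011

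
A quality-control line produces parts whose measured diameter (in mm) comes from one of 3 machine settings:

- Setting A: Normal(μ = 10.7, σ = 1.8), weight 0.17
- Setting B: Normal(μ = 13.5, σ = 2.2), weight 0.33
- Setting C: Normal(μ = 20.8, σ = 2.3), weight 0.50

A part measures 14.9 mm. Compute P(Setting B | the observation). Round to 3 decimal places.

0.895

By Bayes' theorem, P(k | x) = π_k f_k(x) / Σ_j π_j f_j(x).
Normal densities:
  L_A = (1/(1.8·√(2π)))·exp(−(14.9−10.7)²/(2·1.8²)) = 0.221635·exp(-2.72222) = 0.0145677
  L_B = (1/(2.2·√(2π)))·exp(−(14.9−13.5)²/(2·2.2²)) = 0.181337·exp(-0.20248) = 0.148099
  L_C = (1/(2.3·√(2π)))·exp(−(14.9−20.8)²/(2·2.3²)) = 0.173453·exp(-3.29017) = 0.0064607
Weight by the priors:
  π_A·L_A = 0.17 × 0.0145677 = 0.00247651
  π_B·L_B = 0.33 × 0.148099 = 0.0488726
  π_C·L_C = 0.50 × 0.0064607 = 0.00323035
Normaliser: 0.00247651 + 0.0488726 + 0.00323035 = 0.0545795
Responsibility of Setting B: 0.0488726 / 0.0545795 ≈ 0.895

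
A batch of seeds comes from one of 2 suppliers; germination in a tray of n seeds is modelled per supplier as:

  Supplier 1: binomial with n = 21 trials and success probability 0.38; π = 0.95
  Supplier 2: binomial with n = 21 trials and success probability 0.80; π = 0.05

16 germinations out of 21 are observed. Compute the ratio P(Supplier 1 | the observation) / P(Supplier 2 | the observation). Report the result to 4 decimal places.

0.0365

Only the two components matter; the odds are (π_i f_i(x)) / (π_j f_j(x)).
Evaluate each component's likelihood at the observed value:
  L_1 = C(21,16)·0.38^16·0.62^5 = 20349·1.89033e-07·0.0916133 = 0.000352403
  L_2 = C(21,16)·0.80^16·0.20^5 = 20349·0.0281475·0.00032 = 0.183287
0.000334782 / 0.00916437 ≈ 0.0365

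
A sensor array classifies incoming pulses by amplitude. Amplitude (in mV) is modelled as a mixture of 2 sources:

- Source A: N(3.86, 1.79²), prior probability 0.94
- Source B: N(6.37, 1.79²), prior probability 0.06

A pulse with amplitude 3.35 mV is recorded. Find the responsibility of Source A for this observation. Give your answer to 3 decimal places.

Apply Bayes' rule: the posterior for each component is proportional to its prior times its likelihood at x.
Normal densities:
  f_A = (1/(1.79·√(2π)))·exp(−(3.35−3.86)²/(2·1.79²)) = 0.222873·exp(-0.04059) = 0.214008
  f_B = (1/(1.79·√(2π)))·exp(−(3.35−6.37)²/(2·1.79²)) = 0.222873·exp(-1.42324) = 0.0536973
Weight by the priors:
  w_A·f_A = 0.94 × 0.214008 = 0.201167
  w_B·f_B = 0.06 × 0.0536973 = 0.00322184
Denominator: 0.201167 + 0.00322184 = 0.204389
P(Source A | data) ≈ 0.984

0.984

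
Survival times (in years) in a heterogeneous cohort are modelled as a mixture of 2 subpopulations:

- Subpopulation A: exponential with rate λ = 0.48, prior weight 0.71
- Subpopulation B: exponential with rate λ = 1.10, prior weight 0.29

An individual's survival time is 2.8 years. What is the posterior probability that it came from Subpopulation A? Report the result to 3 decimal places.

Apply Bayes' rule: the posterior for each component is proportional to its prior times its likelihood at x.
Component likelihoods at x = 2.8 years:
  f_A = 0.125184
  f_B = 0.0505552
Prior × likelihood for each component:
  w_A·f_A = 0.71 × 0.125184 = 0.0888808
  w_B·f_B = 0.29 × 0.0505552 = 0.014661
Evidence: 0.0888808 + 0.014661 = 0.103542
P(Subpopulation A | data) = 0.0888808 / 0.103542 ≈ 0.858

0.858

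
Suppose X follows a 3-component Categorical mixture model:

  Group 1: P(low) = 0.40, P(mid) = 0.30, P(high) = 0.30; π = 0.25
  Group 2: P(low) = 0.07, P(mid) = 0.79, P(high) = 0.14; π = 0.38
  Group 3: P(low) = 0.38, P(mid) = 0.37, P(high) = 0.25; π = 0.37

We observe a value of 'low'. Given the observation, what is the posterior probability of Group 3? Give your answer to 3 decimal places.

The responsibility of component k is P(Z=k) f_k(x) divided by Σ_j P(Z=j) f_j(x).
Component likelihoods at x = 'low':
  L_1 = P(low | comp) = 0.40
  L_2 = P(low | comp) = 0.07
  L_3 = P(low | comp) = 0.38
Prior × likelihood for each component:
  P(Z=1)·L_1 = 0.25 × 0.4 = 0.1
  P(Z=2)·L_2 = 0.38 × 0.07 = 0.0266
  P(Z=3)·L_3 = 0.37 × 0.38 = 0.1406
Normaliser: 0.1 + 0.0266 + 0.1406 = 0.2672
So the posterior for Group 3 is 0.1406 / 0.2672 ≈ 0.526.

0.526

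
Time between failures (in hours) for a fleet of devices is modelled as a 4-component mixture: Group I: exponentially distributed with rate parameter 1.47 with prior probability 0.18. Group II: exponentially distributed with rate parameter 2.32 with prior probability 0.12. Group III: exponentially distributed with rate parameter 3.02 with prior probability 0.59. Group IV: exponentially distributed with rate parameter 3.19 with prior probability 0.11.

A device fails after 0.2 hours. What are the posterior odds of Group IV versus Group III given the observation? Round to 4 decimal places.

The posterior odds equal the prior odds times the likelihood ratio: (π_i/π_j)·(f_i(x)/f_j(x)).
Exponential densities:
  f_I = 1.09556
  f_II = 1.45873
  f_III = 1.65079
  f_IV = 1.68543
0.185397 / 0.973969 ≈ 0.1904

0.1904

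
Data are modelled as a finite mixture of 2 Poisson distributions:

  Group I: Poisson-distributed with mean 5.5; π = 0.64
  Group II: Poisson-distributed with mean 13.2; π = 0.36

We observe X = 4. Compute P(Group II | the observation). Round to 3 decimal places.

0.008

The responsibility of component k is P(Z=k) f_k(x) divided by Σ_j P(Z=j) f_j(x).
Evaluate each component's likelihood at the observed value:
  f_I = e^(−5.5)·5.5^4/4! = 0.155819
  f_II = e^(−13.2)·13.2^4/4! = 0.00234098
Unnormalised posteriors:
  P(Z=I)·f_I = 0.64 × 0.155819 = 0.099724
  P(Z=II)·f_II = 0.36 × 0.00234098 = 0.000842752
Marginal: 0.099724 + 0.000842752 = 0.100567
P(Group II | the observation) ≈ 0.008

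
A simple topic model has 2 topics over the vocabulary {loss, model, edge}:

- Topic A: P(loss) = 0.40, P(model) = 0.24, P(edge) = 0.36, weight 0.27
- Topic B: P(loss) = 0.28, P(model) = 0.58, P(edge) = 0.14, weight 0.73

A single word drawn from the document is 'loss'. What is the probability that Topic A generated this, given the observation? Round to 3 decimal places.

0.346

By Bayes' theorem, P(k | x) = w_k f_k(x) / Σ_j w_j f_j(x).
Categorical probabilities:
  f_A = P(loss | comp) = 0.40
  f_B = P(loss | comp) = 0.28
Unnormalised posteriors:
  w_A·f_A = 0.27 × 0.4 = 0.108
  w_B·f_B = 0.73 × 0.28 = 0.2044
Denominator: 0.108 + 0.2044 = 0.3124
P(Topic A | x) = 0.108 / 0.3124 ≈ 0.346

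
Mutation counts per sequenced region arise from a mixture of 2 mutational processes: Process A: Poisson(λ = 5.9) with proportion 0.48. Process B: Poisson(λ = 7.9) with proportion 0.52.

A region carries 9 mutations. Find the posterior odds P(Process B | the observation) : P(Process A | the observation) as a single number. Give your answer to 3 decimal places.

Posterior odds = (π_i f_i(x)) / (π_j f_j(x)); the normalising sum cancels.
Component likelihoods at x = 9 mutations:
  f_A = e^(−5.9)·5.9^9/9! = 0.0653985
  f_B = e^(−7.9)·7.9^9/9! = 0.122449
0.0636734 / 0.0313913 ≈ 2.028

2.028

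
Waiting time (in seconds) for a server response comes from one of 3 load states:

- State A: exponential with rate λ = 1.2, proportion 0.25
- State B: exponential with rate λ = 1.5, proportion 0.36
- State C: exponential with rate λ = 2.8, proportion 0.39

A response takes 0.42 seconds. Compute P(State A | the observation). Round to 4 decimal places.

The responsibility of component k is w_k f_k(x) divided by Σ_j w_j f_j(x).
Exponential densities:
  p_A = 0.724931
  p_B = 0.798888
  p_C = 0.863829
Unnormalised posteriors:
  w_A·p_A = 0.25 × 0.724931 = 0.181233
  w_B·p_B = 0.36 × 0.798888 = 0.2876
  w_C·p_C = 0.39 × 0.863829 = 0.336893
Normaliser: 0.181233 + 0.2876 + 0.336893 = 0.805726
Responsibility of State A: 0.181233 / 0.805726 ≈ 0.2249

0.2249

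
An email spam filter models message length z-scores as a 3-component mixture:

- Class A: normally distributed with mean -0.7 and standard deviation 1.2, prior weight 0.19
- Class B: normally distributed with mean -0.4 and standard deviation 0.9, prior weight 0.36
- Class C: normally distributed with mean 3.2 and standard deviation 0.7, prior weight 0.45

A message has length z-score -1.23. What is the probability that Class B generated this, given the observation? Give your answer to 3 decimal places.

0.645

P(component k | x) = π_k·f_k(x) / marginal(x), where marginal(x) = Σ_j π_j·f_j(x).
Normal densities:
  p_A = 0.301557
  p_B = 0.289724
  p_C = 1.14522e-09
Unnormalised posteriors:
  π_A·p_A = 0.19 × 0.301557 = 0.0572959
  π_B·p_B = 0.36 × 0.289724 = 0.104301
  π_C·p_C = 0.45 × 1.14522e-09 = 5.15348e-10
Evidence: 0.0572959 + 0.104301 + 5.15348e-10 = 0.161597
Responsibility of Class B: 0.104301 / 0.161597 ≈ 0.645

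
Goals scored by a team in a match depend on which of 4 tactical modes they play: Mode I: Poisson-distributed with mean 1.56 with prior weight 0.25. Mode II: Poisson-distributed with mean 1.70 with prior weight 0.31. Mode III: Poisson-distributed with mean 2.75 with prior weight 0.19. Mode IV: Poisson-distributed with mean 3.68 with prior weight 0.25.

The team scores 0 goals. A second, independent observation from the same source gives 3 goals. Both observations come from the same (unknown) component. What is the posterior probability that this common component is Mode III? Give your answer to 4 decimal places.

0.1382

By Bayes' theorem, P(k | x) = w_k f_k(x) / Σ_j w_j f_j(x).
Since both observations come from the same component, the likelihood for component k is f_k(x₁)·f_k(x₂).
  L_I = [0.210136] × [0.132961] = 0.0279398
  L_II = [0.182684] × [0.149587] = 0.0273271
  L_III = [0.0639279] × [0.221583] = 0.0141653
  L_IV = [0.025223] × [0.209502] = 0.00528427
Prior × likelihood for each component:
  w_I·L_I = 0.25 × 0.0279398 = 0.00698496
  w_II·L_II = 0.31 × 0.0273271 = 0.00847142
  w_III·L_III = 0.19 × 0.0141653 = 0.00269142
  w_IV·L_IV = 0.25 × 0.00528427 = 0.00132107
Sum: 0.00698496 + 0.00847142 + 0.00269142 + 0.00132107 = 0.0194689
P(Mode III | x) ≈ 0.1382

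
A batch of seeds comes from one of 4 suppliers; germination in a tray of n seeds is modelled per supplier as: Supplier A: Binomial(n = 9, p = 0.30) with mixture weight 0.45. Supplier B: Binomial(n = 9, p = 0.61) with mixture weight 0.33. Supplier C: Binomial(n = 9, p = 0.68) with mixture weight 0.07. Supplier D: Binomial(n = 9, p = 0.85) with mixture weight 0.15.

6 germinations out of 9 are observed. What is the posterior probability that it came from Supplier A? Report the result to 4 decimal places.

By Bayes' theorem, P(k | x) = π_k f_k(x) / Σ_j π_j f_j(x).
Binomial probabilities:
  f_A = C(9,6)·0.30^6·0.70^3 = 84·0.000729·0.343 = 0.0210039
  f_B = C(9,6)·0.61^6·0.39^3 = 84·0.0515204·0.059319 = 0.256716
  f_C = C(9,6)·0.68^6·0.32^3 = 84·0.0988675·0.032768 = 0.272134
  f_D = C(9,6)·0.85^6·0.15^3 = 84·0.37715·0.003375 = 0.106922
Weight by the priors:
  π_A·f_A = 0.45 × 0.0210039 = 0.00945178
  π_B·f_B = 0.33 × 0.256716 = 0.0847161
  π_C·f_C = 0.07 × 0.272134 = 0.0190494
  π_D·f_D = 0.15 × 0.106922 = 0.0160383
Evidence: 0.00945178 + 0.0847161 + 0.0190494 + 0.0160383 = 0.129256
P(Supplier A | x) ≈ 0.0731

0.0731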